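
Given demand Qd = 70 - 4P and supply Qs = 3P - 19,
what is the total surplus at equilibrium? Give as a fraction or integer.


Find equilibrium: 70 - 4P = 3P - 19
70 + 19 = 7P
P* = 89/7 = 89/7
Q* = 3*89/7 - 19 = 134/7
Inverse demand: P = 35/2 - Q/4, so P_max = 35/2
Inverse supply: P = 19/3 + Q/3, so P_min = 19/3
CS = (1/2) * 134/7 * (35/2 - 89/7) = 4489/98
PS = (1/2) * 134/7 * (89/7 - 19/3) = 8978/147
TS = CS + PS = 4489/98 + 8978/147 = 4489/42

4489/42


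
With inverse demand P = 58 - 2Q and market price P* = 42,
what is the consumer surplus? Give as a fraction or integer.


Maximum willingness to pay (at Q=0): P_max = 58
Quantity demanded at P* = 42:
Q* = (58 - 42)/2 = 8
CS = (1/2) * Q* * (P_max - P*)
CS = (1/2) * 8 * (58 - 42)
CS = (1/2) * 8 * 16 = 64

64


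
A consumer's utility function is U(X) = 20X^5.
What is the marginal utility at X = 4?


MU = dU/dX = 20*5*X^(5-1)
MU = 100*X^4
At X = 4:
MU = 100 * 4^4
MU = 100 * 256 = 25600

25600


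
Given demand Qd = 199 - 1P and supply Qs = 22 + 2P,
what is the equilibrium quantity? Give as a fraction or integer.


First find equilibrium price:
199 - 1P = 22 + 2P
P* = 177/3 = 59
Then substitute into demand:
Q* = 199 - 1 * 59 = 140

140


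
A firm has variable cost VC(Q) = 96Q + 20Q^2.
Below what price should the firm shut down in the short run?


AVC(Q) = VC(Q)/Q = 96 + 20Q
AVC is increasing in Q, so minimum AVC is at Q -> 0+.
Min AVC = 96
The firm should shut down if P < 96.

96


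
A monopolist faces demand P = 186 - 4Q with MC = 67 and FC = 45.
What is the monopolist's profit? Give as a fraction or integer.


MR = MC: 186 - 8Q = 67
Q* = 119/8
P* = 186 - 4*119/8 = 253/2
Profit = (P* - MC)*Q* - FC
= (253/2 - 67)*119/8 - 45
= 119/2*119/8 - 45
= 14161/16 - 45 = 13441/16

13441/16


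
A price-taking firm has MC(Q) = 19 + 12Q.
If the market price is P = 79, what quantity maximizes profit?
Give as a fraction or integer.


In perfect competition, profit is maximized where P = MC.
79 = 19 + 12Q
60 = 12Q
Q* = 60/12 = 5

5


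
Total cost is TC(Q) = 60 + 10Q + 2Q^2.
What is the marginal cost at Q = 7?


MC = dTC/dQ = 10 + 2*2*Q
At Q = 7:
MC = 10 + 4*7
MC = 10 + 28 = 38

38


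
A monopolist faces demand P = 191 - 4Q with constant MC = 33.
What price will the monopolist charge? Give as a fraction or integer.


MR = 191 - 8Q
Set MR = MC: 191 - 8Q = 33
Q* = 79/4
Substitute into demand:
P* = 191 - 4*79/4 = 112

112


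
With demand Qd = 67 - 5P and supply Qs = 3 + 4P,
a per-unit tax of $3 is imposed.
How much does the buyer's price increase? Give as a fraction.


With a per-unit tax, the buyer's price increase depends on relative slopes.
Supply slope: d = 4, Demand slope: b = 5
Buyer's price increase = d * tax / (b + d)
= 4 * 3 / (5 + 4)
= 12 / 9 = 4/3

4/3


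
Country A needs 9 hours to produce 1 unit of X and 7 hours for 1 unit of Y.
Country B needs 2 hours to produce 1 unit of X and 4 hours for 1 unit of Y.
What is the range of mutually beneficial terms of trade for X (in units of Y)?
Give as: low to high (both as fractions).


Opportunity cost of X for Country A = hours_X / hours_Y = 9/7 = 9/7 units of Y
Opportunity cost of X for Country B = hours_X / hours_Y = 2/4 = 1/2 units of Y
Terms of trade must be between the two opportunity costs.
Range: 1/2 to 9/7

1/2 to 9/7


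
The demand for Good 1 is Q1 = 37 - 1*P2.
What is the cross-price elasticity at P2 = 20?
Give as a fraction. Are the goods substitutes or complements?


dQ1/dP2 = -1
At P2 = 20: Q1 = 37 - 1*20 = 17
Exy = (dQ1/dP2)(P2/Q1) = -1 * 20 / 17 = -20/17
Since Exy < 0, the goods are complements.

-20/17 (complements)


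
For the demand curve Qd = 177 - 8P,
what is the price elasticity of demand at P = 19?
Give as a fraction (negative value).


dQ/dP = -8
At P = 19: Q = 177 - 8*19 = 25
E = (dQ/dP)(P/Q) = (-8)(19/25) = -152/25

-152/25


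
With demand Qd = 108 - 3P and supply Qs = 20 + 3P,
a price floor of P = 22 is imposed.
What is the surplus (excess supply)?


At P = 22:
Qd = 108 - 3*22 = 42
Qs = 20 + 3*22 = 86
Surplus = Qs - Qd = 86 - 42 = 44

44


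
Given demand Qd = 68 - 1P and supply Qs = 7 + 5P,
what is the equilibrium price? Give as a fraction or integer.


At equilibrium, Qd = Qs.
68 - 1P = 7 + 5P
68 - 7 = 1P + 5P
61 = 6P
P* = 61/6 = 61/6

61/6


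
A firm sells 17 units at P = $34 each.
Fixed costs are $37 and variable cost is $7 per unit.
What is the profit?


Total Revenue = P * Q = 34 * 17 = $578
Total Cost = FC + VC*Q = 37 + 7*17 = $156
Profit = TR - TC = 578 - 156 = $422

$422


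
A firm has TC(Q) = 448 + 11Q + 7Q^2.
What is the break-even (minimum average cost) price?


AC(Q) = 448/Q + 11 + 7Q
To minimize: dAC/dQ = -448/Q^2 + 7 = 0
Q^2 = 448/7 = 64
Q* = 8
Min AC = 448/8 + 11 + 7*8
Min AC = 56 + 11 + 56 = 123

123


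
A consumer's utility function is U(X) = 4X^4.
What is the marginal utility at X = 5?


MU = dU/dX = 4*4*X^(4-1)
MU = 16*X^3
At X = 5:
MU = 16 * 5^3
MU = 16 * 125 = 2000

2000


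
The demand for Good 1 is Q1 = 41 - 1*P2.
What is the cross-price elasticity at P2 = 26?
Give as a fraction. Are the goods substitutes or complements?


dQ1/dP2 = -1
At P2 = 26: Q1 = 41 - 1*26 = 15
Exy = (dQ1/dP2)(P2/Q1) = -1 * 26 / 15 = -26/15
Since Exy < 0, the goods are complements.

-26/15 (complements)


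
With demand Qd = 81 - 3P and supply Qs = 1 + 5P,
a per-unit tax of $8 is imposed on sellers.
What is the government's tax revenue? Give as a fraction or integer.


With tax on sellers, new supply: Qs' = 1 + 5(P - 8)
= 5P - 39
New equilibrium quantity:
Q_new = 36
Tax revenue = tax * Q_new = 8 * 36 = 288

288


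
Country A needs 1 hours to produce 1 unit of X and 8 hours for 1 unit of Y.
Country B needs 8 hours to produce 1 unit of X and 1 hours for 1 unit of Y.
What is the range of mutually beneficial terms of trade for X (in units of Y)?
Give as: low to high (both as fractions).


Opportunity cost of X for Country A = hours_X / hours_Y = 1/8 = 1/8 units of Y
Opportunity cost of X for Country B = hours_X / hours_Y = 8/1 = 8 units of Y
Terms of trade must be between the two opportunity costs.
Range: 1/8 to 8

1/8 to 8


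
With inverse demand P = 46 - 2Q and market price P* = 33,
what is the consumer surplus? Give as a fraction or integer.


Maximum willingness to pay (at Q=0): P_max = 46
Quantity demanded at P* = 33:
Q* = (46 - 33)/2 = 13/2
CS = (1/2) * Q* * (P_max - P*)
CS = (1/2) * 13/2 * (46 - 33)
CS = (1/2) * 13/2 * 13 = 169/4

169/4


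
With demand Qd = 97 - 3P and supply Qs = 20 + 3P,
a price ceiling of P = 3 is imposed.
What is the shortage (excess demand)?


At P = 3:
Qd = 97 - 3*3 = 88
Qs = 20 + 3*3 = 29
Shortage = Qd - Qs = 88 - 29 = 59

59


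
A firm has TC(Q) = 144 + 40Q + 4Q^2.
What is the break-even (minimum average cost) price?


AC(Q) = 144/Q + 40 + 4Q
To minimize: dAC/dQ = -144/Q^2 + 4 = 0
Q^2 = 144/4 = 36
Q* = 6
Min AC = 144/6 + 40 + 4*6
Min AC = 24 + 40 + 24 = 88

88


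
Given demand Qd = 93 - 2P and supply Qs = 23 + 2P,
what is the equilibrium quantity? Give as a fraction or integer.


First find equilibrium price:
93 - 2P = 23 + 2P
P* = 70/4 = 35/2
Then substitute into demand:
Q* = 93 - 2 * 35/2 = 58

58


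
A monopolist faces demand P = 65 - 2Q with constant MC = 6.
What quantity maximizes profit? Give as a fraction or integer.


TR = P*Q = (65 - 2Q)Q = 65Q - 2Q^2
MR = dTR/dQ = 65 - 4Q
Set MR = MC:
65 - 4Q = 6
59 = 4Q
Q* = 59/4 = 59/4

59/4


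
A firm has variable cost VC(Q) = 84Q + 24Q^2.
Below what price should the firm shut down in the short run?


AVC(Q) = VC(Q)/Q = 84 + 24Q
AVC is increasing in Q, so minimum AVC is at Q -> 0+.
Min AVC = 84
The firm should shut down if P < 84.

84


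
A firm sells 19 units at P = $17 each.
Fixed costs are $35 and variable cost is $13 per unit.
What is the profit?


Total Revenue = P * Q = 17 * 19 = $323
Total Cost = FC + VC*Q = 35 + 13*19 = $282
Profit = TR - TC = 323 - 282 = $41

$41


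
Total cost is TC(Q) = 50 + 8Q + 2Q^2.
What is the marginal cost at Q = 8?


MC = dTC/dQ = 8 + 2*2*Q
At Q = 8:
MC = 8 + 4*8
MC = 8 + 32 = 40

40


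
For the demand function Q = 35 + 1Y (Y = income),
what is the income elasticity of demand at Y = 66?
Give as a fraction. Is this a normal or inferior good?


dQ/dY = 1
At Y = 66: Q = 35 + 1*66 = 101
Ey = (dQ/dY)(Y/Q) = 1 * 66 / 101 = 66/101
Since Ey > 0, this is a normal good.

66/101 (normal good)


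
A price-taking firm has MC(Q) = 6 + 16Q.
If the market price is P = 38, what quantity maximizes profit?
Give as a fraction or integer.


In perfect competition, profit is maximized where P = MC.
38 = 6 + 16Q
32 = 16Q
Q* = 32/16 = 2

2


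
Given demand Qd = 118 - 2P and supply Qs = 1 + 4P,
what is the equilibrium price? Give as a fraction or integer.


At equilibrium, Qd = Qs.
118 - 2P = 1 + 4P
118 - 1 = 2P + 4P
117 = 6P
P* = 117/6 = 39/2

39/2


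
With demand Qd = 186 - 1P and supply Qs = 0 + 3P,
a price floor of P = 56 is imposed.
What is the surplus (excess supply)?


At P = 56:
Qd = 186 - 1*56 = 130
Qs = 0 + 3*56 = 168
Surplus = Qs - Qd = 168 - 130 = 38

38


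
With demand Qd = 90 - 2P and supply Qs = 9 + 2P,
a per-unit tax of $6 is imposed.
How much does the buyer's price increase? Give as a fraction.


With a per-unit tax, the buyer's price increase depends on relative slopes.
Supply slope: d = 2, Demand slope: b = 2
Buyer's price increase = d * tax / (b + d)
= 2 * 6 / (2 + 2)
= 12 / 4 = 3

3


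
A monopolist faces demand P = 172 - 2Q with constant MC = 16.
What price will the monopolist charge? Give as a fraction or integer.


MR = 172 - 4Q
Set MR = MC: 172 - 4Q = 16
Q* = 39
Substitute into demand:
P* = 172 - 2*39 = 94

94


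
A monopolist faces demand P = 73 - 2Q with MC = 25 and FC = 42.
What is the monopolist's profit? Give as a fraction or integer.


MR = MC: 73 - 4Q = 25
Q* = 12
P* = 73 - 2*12 = 49
Profit = (P* - MC)*Q* - FC
= (49 - 25)*12 - 42
= 24*12 - 42
= 288 - 42 = 246

246


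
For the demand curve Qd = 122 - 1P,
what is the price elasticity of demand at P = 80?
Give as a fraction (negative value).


dQ/dP = -1
At P = 80: Q = 122 - 1*80 = 42
E = (dQ/dP)(P/Q) = (-1)(80/42) = -40/21

-40/21


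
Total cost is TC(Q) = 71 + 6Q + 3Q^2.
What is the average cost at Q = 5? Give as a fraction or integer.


TC(5) = 71 + 6*5 + 3*5^2
TC(5) = 71 + 30 + 75 = 176
AC = TC/Q = 176/5 = 176/5

176/5


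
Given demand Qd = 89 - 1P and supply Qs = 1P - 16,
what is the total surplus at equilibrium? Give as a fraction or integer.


Find equilibrium: 89 - 1P = 1P - 16
89 + 16 = 2P
P* = 105/2 = 105/2
Q* = 1*105/2 - 16 = 73/2
Inverse demand: P = 89 - Q/1, so P_max = 89
Inverse supply: P = 16 + Q/1, so P_min = 16
CS = (1/2) * 73/2 * (89 - 105/2) = 5329/8
PS = (1/2) * 73/2 * (105/2 - 16) = 5329/8
TS = CS + PS = 5329/8 + 5329/8 = 5329/4

5329/4


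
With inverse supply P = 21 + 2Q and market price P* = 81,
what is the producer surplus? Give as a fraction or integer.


Minimum supply price (at Q=0): P_min = 21
Quantity supplied at P* = 81:
Q* = (81 - 21)/2 = 30
PS = (1/2) * Q* * (P* - P_min)
PS = (1/2) * 30 * (81 - 21)
PS = (1/2) * 30 * 60 = 900

900


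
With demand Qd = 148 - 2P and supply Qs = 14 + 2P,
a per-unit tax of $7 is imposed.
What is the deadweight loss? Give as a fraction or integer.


Pre-tax equilibrium quantity: Q* = 81
Post-tax equilibrium quantity: Q_tax = 74
Reduction in quantity: Q* - Q_tax = 7
DWL = (1/2) * tax * (Q* - Q_tax)
DWL = (1/2) * 7 * 7 = 49/2

49/2


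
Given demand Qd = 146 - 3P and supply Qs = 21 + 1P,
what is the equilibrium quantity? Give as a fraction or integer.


First find equilibrium price:
146 - 3P = 21 + 1P
P* = 125/4 = 125/4
Then substitute into demand:
Q* = 146 - 3 * 125/4 = 209/4

209/4


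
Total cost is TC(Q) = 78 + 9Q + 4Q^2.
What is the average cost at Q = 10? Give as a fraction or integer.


TC(10) = 78 + 9*10 + 4*10^2
TC(10) = 78 + 90 + 400 = 568
AC = TC/Q = 568/10 = 284/5

284/5


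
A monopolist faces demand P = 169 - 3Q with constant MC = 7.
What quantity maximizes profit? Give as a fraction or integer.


TR = P*Q = (169 - 3Q)Q = 169Q - 3Q^2
MR = dTR/dQ = 169 - 6Q
Set MR = MC:
169 - 6Q = 7
162 = 6Q
Q* = 162/6 = 27

27


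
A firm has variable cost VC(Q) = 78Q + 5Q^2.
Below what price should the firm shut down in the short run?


AVC(Q) = VC(Q)/Q = 78 + 5Q
AVC is increasing in Q, so minimum AVC is at Q -> 0+.
Min AVC = 78
The firm should shut down if P < 78.

78


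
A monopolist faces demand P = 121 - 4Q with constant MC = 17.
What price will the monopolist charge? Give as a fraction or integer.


MR = 121 - 8Q
Set MR = MC: 121 - 8Q = 17
Q* = 13
Substitute into demand:
P* = 121 - 4*13 = 69

69


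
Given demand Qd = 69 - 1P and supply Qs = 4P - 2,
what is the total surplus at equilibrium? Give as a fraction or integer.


Find equilibrium: 69 - 1P = 4P - 2
69 + 2 = 5P
P* = 71/5 = 71/5
Q* = 4*71/5 - 2 = 274/5
Inverse demand: P = 69 - Q/1, so P_max = 69
Inverse supply: P = 1/2 + Q/4, so P_min = 1/2
CS = (1/2) * 274/5 * (69 - 71/5) = 37538/25
PS = (1/2) * 274/5 * (71/5 - 1/2) = 18769/50
TS = CS + PS = 37538/25 + 18769/50 = 18769/10

18769/10


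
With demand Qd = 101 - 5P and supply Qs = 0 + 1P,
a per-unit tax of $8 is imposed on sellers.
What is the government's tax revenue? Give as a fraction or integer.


With tax on sellers, new supply: Qs' = 0 + 1(P - 8)
= 1P - 8
New equilibrium quantity:
Q_new = 61/6
Tax revenue = tax * Q_new = 8 * 61/6 = 244/3

244/3


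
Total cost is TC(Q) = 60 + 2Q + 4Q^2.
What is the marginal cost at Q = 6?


MC = dTC/dQ = 2 + 2*4*Q
At Q = 6:
MC = 2 + 8*6
MC = 2 + 48 = 50

50


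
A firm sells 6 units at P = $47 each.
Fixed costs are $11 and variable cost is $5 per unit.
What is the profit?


Total Revenue = P * Q = 47 * 6 = $282
Total Cost = FC + VC*Q = 11 + 5*6 = $41
Profit = TR - TC = 282 - 41 = $241

$241


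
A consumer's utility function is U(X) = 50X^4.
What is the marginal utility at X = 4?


MU = dU/dX = 50*4*X^(4-1)
MU = 200*X^3
At X = 4:
MU = 200 * 4^3
MU = 200 * 64 = 12800

12800


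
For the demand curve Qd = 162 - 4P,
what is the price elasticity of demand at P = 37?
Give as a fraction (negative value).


dQ/dP = -4
At P = 37: Q = 162 - 4*37 = 14
E = (dQ/dP)(P/Q) = (-4)(37/14) = -74/7

-74/7


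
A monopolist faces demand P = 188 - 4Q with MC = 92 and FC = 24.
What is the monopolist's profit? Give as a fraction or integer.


MR = MC: 188 - 8Q = 92
Q* = 12
P* = 188 - 4*12 = 140
Profit = (P* - MC)*Q* - FC
= (140 - 92)*12 - 24
= 48*12 - 24
= 576 - 24 = 552

552


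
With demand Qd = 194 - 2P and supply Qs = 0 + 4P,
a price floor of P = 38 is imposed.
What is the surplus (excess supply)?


At P = 38:
Qd = 194 - 2*38 = 118
Qs = 0 + 4*38 = 152
Surplus = Qs - Qd = 152 - 118 = 34

34


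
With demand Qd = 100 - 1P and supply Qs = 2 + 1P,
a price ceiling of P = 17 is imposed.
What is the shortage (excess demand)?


At P = 17:
Qd = 100 - 1*17 = 83
Qs = 2 + 1*17 = 19
Shortage = Qd - Qs = 83 - 19 = 64

64


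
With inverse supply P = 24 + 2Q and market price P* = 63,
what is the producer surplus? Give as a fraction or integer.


Minimum supply price (at Q=0): P_min = 24
Quantity supplied at P* = 63:
Q* = (63 - 24)/2 = 39/2
PS = (1/2) * Q* * (P* - P_min)
PS = (1/2) * 39/2 * (63 - 24)
PS = (1/2) * 39/2 * 39 = 1521/4

1521/4


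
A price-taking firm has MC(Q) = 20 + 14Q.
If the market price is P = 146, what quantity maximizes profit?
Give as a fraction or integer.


In perfect competition, profit is maximized where P = MC.
146 = 20 + 14Q
126 = 14Q
Q* = 126/14 = 9

9


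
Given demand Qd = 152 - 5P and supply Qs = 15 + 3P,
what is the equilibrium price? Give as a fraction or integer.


At equilibrium, Qd = Qs.
152 - 5P = 15 + 3P
152 - 15 = 5P + 3P
137 = 8P
P* = 137/8 = 137/8

137/8


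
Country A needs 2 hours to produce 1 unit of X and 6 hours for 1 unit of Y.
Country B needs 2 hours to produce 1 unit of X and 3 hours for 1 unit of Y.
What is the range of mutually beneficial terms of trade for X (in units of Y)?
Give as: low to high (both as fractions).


Opportunity cost of X for Country A = hours_X / hours_Y = 2/6 = 1/3 units of Y
Opportunity cost of X for Country B = hours_X / hours_Y = 2/3 = 2/3 units of Y
Terms of trade must be between the two opportunity costs.
Range: 1/3 to 2/3

1/3 to 2/3


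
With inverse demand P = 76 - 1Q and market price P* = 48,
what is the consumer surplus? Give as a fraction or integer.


Maximum willingness to pay (at Q=0): P_max = 76
Quantity demanded at P* = 48:
Q* = (76 - 48)/1 = 28
CS = (1/2) * Q* * (P_max - P*)
CS = (1/2) * 28 * (76 - 48)
CS = (1/2) * 28 * 28 = 392

392


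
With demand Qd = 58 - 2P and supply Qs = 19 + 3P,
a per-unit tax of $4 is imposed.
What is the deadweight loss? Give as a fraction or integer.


Pre-tax equilibrium quantity: Q* = 212/5
Post-tax equilibrium quantity: Q_tax = 188/5
Reduction in quantity: Q* - Q_tax = 24/5
DWL = (1/2) * tax * (Q* - Q_tax)
DWL = (1/2) * 4 * 24/5 = 48/5

48/5


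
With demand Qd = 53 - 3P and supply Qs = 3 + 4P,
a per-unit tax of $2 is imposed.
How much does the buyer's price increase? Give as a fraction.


With a per-unit tax, the buyer's price increase depends on relative slopes.
Supply slope: d = 4, Demand slope: b = 3
Buyer's price increase = d * tax / (b + d)
= 4 * 2 / (3 + 4)
= 8 / 7 = 8/7

8/7


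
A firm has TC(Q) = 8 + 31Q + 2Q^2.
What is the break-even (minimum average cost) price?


AC(Q) = 8/Q + 31 + 2Q
To minimize: dAC/dQ = -8/Q^2 + 2 = 0
Q^2 = 8/2 = 4
Q* = 2
Min AC = 8/2 + 31 + 2*2
Min AC = 4 + 31 + 4 = 39

39


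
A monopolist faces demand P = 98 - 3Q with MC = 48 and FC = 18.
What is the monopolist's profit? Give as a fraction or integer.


MR = MC: 98 - 6Q = 48
Q* = 25/3
P* = 98 - 3*25/3 = 73
Profit = (P* - MC)*Q* - FC
= (73 - 48)*25/3 - 18
= 25*25/3 - 18
= 625/3 - 18 = 571/3

571/3


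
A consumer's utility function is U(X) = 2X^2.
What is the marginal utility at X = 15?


MU = dU/dX = 2*2*X^(2-1)
MU = 4*X^1
At X = 15:
MU = 4 * 15^1
MU = 4 * 15 = 60

60


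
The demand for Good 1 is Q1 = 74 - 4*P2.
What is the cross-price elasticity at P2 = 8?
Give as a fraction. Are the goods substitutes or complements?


dQ1/dP2 = -4
At P2 = 8: Q1 = 74 - 4*8 = 42
Exy = (dQ1/dP2)(P2/Q1) = -4 * 8 / 42 = -16/21
Since Exy < 0, the goods are complements.

-16/21 (complements)


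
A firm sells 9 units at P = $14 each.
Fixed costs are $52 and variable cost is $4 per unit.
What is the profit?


Total Revenue = P * Q = 14 * 9 = $126
Total Cost = FC + VC*Q = 52 + 4*9 = $88
Profit = TR - TC = 126 - 88 = $38

$38


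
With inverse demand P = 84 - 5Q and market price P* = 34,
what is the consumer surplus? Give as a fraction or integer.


Maximum willingness to pay (at Q=0): P_max = 84
Quantity demanded at P* = 34:
Q* = (84 - 34)/5 = 10
CS = (1/2) * Q* * (P_max - P*)
CS = (1/2) * 10 * (84 - 34)
CS = (1/2) * 10 * 50 = 250

250


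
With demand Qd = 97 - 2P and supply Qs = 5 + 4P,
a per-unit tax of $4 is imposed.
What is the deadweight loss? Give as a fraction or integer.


Pre-tax equilibrium quantity: Q* = 199/3
Post-tax equilibrium quantity: Q_tax = 61
Reduction in quantity: Q* - Q_tax = 16/3
DWL = (1/2) * tax * (Q* - Q_tax)
DWL = (1/2) * 4 * 16/3 = 32/3

32/3


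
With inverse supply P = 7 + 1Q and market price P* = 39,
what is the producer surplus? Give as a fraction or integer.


Minimum supply price (at Q=0): P_min = 7
Quantity supplied at P* = 39:
Q* = (39 - 7)/1 = 32
PS = (1/2) * Q* * (P* - P_min)
PS = (1/2) * 32 * (39 - 7)
PS = (1/2) * 32 * 32 = 512

512


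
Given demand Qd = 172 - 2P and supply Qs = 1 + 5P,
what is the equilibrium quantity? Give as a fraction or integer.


First find equilibrium price:
172 - 2P = 1 + 5P
P* = 171/7 = 171/7
Then substitute into demand:
Q* = 172 - 2 * 171/7 = 862/7

862/7


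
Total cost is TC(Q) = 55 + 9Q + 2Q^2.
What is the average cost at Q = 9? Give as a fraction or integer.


TC(9) = 55 + 9*9 + 2*9^2
TC(9) = 55 + 81 + 162 = 298
AC = TC/Q = 298/9 = 298/9

298/9


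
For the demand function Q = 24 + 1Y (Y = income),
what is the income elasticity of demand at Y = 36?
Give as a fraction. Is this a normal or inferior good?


dQ/dY = 1
At Y = 36: Q = 24 + 1*36 = 60
Ey = (dQ/dY)(Y/Q) = 1 * 36 / 60 = 3/5
Since Ey > 0, this is a normal good.

3/5 (normal good)


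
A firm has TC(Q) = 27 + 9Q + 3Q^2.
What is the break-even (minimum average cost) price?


AC(Q) = 27/Q + 9 + 3Q
To minimize: dAC/dQ = -27/Q^2 + 3 = 0
Q^2 = 27/3 = 9
Q* = 3
Min AC = 27/3 + 9 + 3*3
Min AC = 9 + 9 + 9 = 27

27


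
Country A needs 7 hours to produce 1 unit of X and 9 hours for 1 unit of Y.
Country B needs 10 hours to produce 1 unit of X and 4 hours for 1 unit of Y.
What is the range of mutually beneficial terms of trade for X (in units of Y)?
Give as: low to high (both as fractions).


Opportunity cost of X for Country A = hours_X / hours_Y = 7/9 = 7/9 units of Y
Opportunity cost of X for Country B = hours_X / hours_Y = 10/4 = 5/2 units of Y
Terms of trade must be between the two opportunity costs.
Range: 7/9 to 5/2

7/9 to 5/2


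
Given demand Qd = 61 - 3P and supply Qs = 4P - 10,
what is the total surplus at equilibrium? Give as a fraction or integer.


Find equilibrium: 61 - 3P = 4P - 10
61 + 10 = 7P
P* = 71/7 = 71/7
Q* = 4*71/7 - 10 = 214/7
Inverse demand: P = 61/3 - Q/3, so P_max = 61/3
Inverse supply: P = 5/2 + Q/4, so P_min = 5/2
CS = (1/2) * 214/7 * (61/3 - 71/7) = 22898/147
PS = (1/2) * 214/7 * (71/7 - 5/2) = 11449/98
TS = CS + PS = 22898/147 + 11449/98 = 11449/42

11449/42


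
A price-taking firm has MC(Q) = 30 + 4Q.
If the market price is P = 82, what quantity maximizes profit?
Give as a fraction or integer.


In perfect competition, profit is maximized where P = MC.
82 = 30 + 4Q
52 = 4Q
Q* = 52/4 = 13

13


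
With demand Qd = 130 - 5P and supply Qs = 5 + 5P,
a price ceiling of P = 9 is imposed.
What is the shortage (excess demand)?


At P = 9:
Qd = 130 - 5*9 = 85
Qs = 5 + 5*9 = 50
Shortage = Qd - Qs = 85 - 50 = 35

35


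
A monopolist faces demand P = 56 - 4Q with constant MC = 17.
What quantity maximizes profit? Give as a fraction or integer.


TR = P*Q = (56 - 4Q)Q = 56Q - 4Q^2
MR = dTR/dQ = 56 - 8Q
Set MR = MC:
56 - 8Q = 17
39 = 8Q
Q* = 39/8 = 39/8

39/8


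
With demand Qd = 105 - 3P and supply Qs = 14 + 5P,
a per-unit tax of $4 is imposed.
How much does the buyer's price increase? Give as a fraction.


With a per-unit tax, the buyer's price increase depends on relative slopes.
Supply slope: d = 5, Demand slope: b = 3
Buyer's price increase = d * tax / (b + d)
= 5 * 4 / (3 + 5)
= 20 / 8 = 5/2

5/2


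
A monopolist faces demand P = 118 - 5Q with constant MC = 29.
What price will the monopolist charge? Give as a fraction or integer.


MR = 118 - 10Q
Set MR = MC: 118 - 10Q = 29
Q* = 89/10
Substitute into demand:
P* = 118 - 5*89/10 = 147/2

147/2


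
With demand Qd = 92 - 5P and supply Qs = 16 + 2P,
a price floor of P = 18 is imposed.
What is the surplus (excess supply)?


At P = 18:
Qd = 92 - 5*18 = 2
Qs = 16 + 2*18 = 52
Surplus = Qs - Qd = 52 - 2 = 50

50


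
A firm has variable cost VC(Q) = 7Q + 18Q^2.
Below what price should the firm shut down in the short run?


AVC(Q) = VC(Q)/Q = 7 + 18Q
AVC is increasing in Q, so minimum AVC is at Q -> 0+.
Min AVC = 7
The firm should shut down if P < 7.

7


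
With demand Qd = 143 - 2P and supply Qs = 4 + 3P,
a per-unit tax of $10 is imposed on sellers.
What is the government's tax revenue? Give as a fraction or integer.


With tax on sellers, new supply: Qs' = 4 + 3(P - 10)
= 3P - 26
New equilibrium quantity:
Q_new = 377/5
Tax revenue = tax * Q_new = 10 * 377/5 = 754

754


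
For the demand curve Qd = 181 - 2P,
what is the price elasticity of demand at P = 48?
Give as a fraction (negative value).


dQ/dP = -2
At P = 48: Q = 181 - 2*48 = 85
E = (dQ/dP)(P/Q) = (-2)(48/85) = -96/85

-96/85


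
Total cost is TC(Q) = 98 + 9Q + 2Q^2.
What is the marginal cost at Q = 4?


MC = dTC/dQ = 9 + 2*2*Q
At Q = 4:
MC = 9 + 4*4
MC = 9 + 16 = 25

25


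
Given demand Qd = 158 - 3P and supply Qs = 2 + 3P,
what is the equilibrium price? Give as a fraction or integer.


At equilibrium, Qd = Qs.
158 - 3P = 2 + 3P
158 - 2 = 3P + 3P
156 = 6P
P* = 156/6 = 26

26


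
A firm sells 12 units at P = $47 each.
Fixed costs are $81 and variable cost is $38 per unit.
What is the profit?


Total Revenue = P * Q = 47 * 12 = $564
Total Cost = FC + VC*Q = 81 + 38*12 = $537
Profit = TR - TC = 564 - 537 = $27

$27


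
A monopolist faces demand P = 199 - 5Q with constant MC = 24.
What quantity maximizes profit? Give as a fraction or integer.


TR = P*Q = (199 - 5Q)Q = 199Q - 5Q^2
MR = dTR/dQ = 199 - 10Q
Set MR = MC:
199 - 10Q = 24
175 = 10Q
Q* = 175/10 = 35/2

35/2


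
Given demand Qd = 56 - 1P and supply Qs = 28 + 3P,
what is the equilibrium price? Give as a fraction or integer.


At equilibrium, Qd = Qs.
56 - 1P = 28 + 3P
56 - 28 = 1P + 3P
28 = 4P
P* = 28/4 = 7

7


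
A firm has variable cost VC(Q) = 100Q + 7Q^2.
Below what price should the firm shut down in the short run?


AVC(Q) = VC(Q)/Q = 100 + 7Q
AVC is increasing in Q, so minimum AVC is at Q -> 0+.
Min AVC = 100
The firm should shut down if P < 100.

100


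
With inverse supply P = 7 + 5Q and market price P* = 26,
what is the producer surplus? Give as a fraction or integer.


Minimum supply price (at Q=0): P_min = 7
Quantity supplied at P* = 26:
Q* = (26 - 7)/5 = 19/5
PS = (1/2) * Q* * (P* - P_min)
PS = (1/2) * 19/5 * (26 - 7)
PS = (1/2) * 19/5 * 19 = 361/10

361/10


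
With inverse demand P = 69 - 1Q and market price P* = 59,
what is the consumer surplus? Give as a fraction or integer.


Maximum willingness to pay (at Q=0): P_max = 69
Quantity demanded at P* = 59:
Q* = (69 - 59)/1 = 10
CS = (1/2) * Q* * (P_max - P*)
CS = (1/2) * 10 * (69 - 59)
CS = (1/2) * 10 * 10 = 50

50


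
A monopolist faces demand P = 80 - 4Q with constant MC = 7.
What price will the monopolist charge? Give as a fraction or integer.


MR = 80 - 8Q
Set MR = MC: 80 - 8Q = 7
Q* = 73/8
Substitute into demand:
P* = 80 - 4*73/8 = 87/2

87/2


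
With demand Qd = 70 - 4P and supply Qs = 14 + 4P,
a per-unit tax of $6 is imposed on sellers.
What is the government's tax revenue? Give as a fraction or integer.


With tax on sellers, new supply: Qs' = 14 + 4(P - 6)
= 4P - 10
New equilibrium quantity:
Q_new = 30
Tax revenue = tax * Q_new = 6 * 30 = 180

180


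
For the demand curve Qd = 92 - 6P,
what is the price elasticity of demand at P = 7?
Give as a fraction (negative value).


dQ/dP = -6
At P = 7: Q = 92 - 6*7 = 50
E = (dQ/dP)(P/Q) = (-6)(7/50) = -21/25

-21/25


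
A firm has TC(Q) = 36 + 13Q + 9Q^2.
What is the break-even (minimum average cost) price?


AC(Q) = 36/Q + 13 + 9Q
To minimize: dAC/dQ = -36/Q^2 + 9 = 0
Q^2 = 36/9 = 4
Q* = 2
Min AC = 36/2 + 13 + 9*2
Min AC = 18 + 13 + 18 = 49

49


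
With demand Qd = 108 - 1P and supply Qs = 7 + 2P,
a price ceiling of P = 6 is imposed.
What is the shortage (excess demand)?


At P = 6:
Qd = 108 - 1*6 = 102
Qs = 7 + 2*6 = 19
Shortage = Qd - Qs = 102 - 19 = 83

83


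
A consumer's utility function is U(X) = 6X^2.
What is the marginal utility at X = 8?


MU = dU/dX = 6*2*X^(2-1)
MU = 12*X^1
At X = 8:
MU = 12 * 8^1
MU = 12 * 8 = 96

96


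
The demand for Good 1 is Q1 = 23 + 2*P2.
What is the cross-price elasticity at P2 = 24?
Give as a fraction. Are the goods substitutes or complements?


dQ1/dP2 = 2
At P2 = 24: Q1 = 23 + 2*24 = 71
Exy = (dQ1/dP2)(P2/Q1) = 2 * 24 / 71 = 48/71
Since Exy > 0, the goods are substitutes.

48/71 (substitutes)


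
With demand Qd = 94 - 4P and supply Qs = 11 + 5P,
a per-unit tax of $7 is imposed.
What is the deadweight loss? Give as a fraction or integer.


Pre-tax equilibrium quantity: Q* = 514/9
Post-tax equilibrium quantity: Q_tax = 374/9
Reduction in quantity: Q* - Q_tax = 140/9
DWL = (1/2) * tax * (Q* - Q_tax)
DWL = (1/2) * 7 * 140/9 = 490/9

490/9


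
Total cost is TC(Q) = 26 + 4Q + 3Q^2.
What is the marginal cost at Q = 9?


MC = dTC/dQ = 4 + 2*3*Q
At Q = 9:
MC = 4 + 6*9
MC = 4 + 54 = 58

58


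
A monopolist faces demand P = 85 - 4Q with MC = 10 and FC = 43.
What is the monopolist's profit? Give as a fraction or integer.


MR = MC: 85 - 8Q = 10
Q* = 75/8
P* = 85 - 4*75/8 = 95/2
Profit = (P* - MC)*Q* - FC
= (95/2 - 10)*75/8 - 43
= 75/2*75/8 - 43
= 5625/16 - 43 = 4937/16

4937/16


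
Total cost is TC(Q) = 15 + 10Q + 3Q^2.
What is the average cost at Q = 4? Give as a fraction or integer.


TC(4) = 15 + 10*4 + 3*4^2
TC(4) = 15 + 40 + 48 = 103
AC = TC/Q = 103/4 = 103/4

103/4


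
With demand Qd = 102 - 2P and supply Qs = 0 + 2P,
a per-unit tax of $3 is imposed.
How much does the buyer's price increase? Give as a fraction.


With a per-unit tax, the buyer's price increase depends on relative slopes.
Supply slope: d = 2, Demand slope: b = 2
Buyer's price increase = d * tax / (b + d)
= 2 * 3 / (2 + 2)
= 6 / 4 = 3/2

3/2


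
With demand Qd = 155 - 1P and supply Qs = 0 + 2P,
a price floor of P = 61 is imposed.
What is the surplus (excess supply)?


At P = 61:
Qd = 155 - 1*61 = 94
Qs = 0 + 2*61 = 122
Surplus = Qs - Qd = 122 - 94 = 28

28


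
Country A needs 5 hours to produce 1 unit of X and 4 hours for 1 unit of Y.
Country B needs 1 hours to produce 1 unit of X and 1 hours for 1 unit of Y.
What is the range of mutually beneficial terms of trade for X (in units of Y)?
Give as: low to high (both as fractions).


Opportunity cost of X for Country A = hours_X / hours_Y = 5/4 = 5/4 units of Y
Opportunity cost of X for Country B = hours_X / hours_Y = 1/1 = 1 units of Y
Terms of trade must be between the two opportunity costs.
Range: 1 to 5/4

1 to 5/4


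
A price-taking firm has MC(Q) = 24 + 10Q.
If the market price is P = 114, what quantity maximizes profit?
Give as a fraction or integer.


In perfect competition, profit is maximized where P = MC.
114 = 24 + 10Q
90 = 10Q
Q* = 90/10 = 9

9


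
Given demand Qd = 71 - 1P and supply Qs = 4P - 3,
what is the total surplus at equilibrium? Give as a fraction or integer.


Find equilibrium: 71 - 1P = 4P - 3
71 + 3 = 5P
P* = 74/5 = 74/5
Q* = 4*74/5 - 3 = 281/5
Inverse demand: P = 71 - Q/1, so P_max = 71
Inverse supply: P = 3/4 + Q/4, so P_min = 3/4
CS = (1/2) * 281/5 * (71 - 74/5) = 78961/50
PS = (1/2) * 281/5 * (74/5 - 3/4) = 78961/200
TS = CS + PS = 78961/50 + 78961/200 = 78961/40

78961/40


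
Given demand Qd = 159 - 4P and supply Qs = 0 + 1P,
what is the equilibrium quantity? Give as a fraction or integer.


First find equilibrium price:
159 - 4P = 0 + 1P
P* = 159/5 = 159/5
Then substitute into demand:
Q* = 159 - 4 * 159/5 = 159/5

159/5


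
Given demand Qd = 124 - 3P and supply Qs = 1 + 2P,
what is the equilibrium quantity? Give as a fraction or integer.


First find equilibrium price:
124 - 3P = 1 + 2P
P* = 123/5 = 123/5
Then substitute into demand:
Q* = 124 - 3 * 123/5 = 251/5

251/5


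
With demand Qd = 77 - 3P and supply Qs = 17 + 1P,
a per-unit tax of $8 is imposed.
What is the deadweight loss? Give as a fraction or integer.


Pre-tax equilibrium quantity: Q* = 32
Post-tax equilibrium quantity: Q_tax = 26
Reduction in quantity: Q* - Q_tax = 6
DWL = (1/2) * tax * (Q* - Q_tax)
DWL = (1/2) * 8 * 6 = 24

24


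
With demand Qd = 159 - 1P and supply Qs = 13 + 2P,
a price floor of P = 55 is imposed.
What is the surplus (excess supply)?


At P = 55:
Qd = 159 - 1*55 = 104
Qs = 13 + 2*55 = 123
Surplus = Qs - Qd = 123 - 104 = 19

19


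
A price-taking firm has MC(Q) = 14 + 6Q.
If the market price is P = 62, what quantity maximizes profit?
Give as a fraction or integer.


In perfect competition, profit is maximized where P = MC.
62 = 14 + 6Q
48 = 6Q
Q* = 48/6 = 8

8


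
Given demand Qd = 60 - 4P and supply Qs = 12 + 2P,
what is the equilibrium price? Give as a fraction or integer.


At equilibrium, Qd = Qs.
60 - 4P = 12 + 2P
60 - 12 = 4P + 2P
48 = 6P
P* = 48/6 = 8

8


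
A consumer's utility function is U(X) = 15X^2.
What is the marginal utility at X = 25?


MU = dU/dX = 15*2*X^(2-1)
MU = 30*X^1
At X = 25:
MU = 30 * 25^1
MU = 30 * 25 = 750

750


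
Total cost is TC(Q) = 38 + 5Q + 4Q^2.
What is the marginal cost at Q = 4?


MC = dTC/dQ = 5 + 2*4*Q
At Q = 4:
MC = 5 + 8*4
MC = 5 + 32 = 37

37


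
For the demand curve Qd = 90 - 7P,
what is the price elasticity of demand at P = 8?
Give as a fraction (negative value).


dQ/dP = -7
At P = 8: Q = 90 - 7*8 = 34
E = (dQ/dP)(P/Q) = (-7)(8/34) = -28/17

-28/17


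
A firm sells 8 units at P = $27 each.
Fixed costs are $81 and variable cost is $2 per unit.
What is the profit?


Total Revenue = P * Q = 27 * 8 = $216
Total Cost = FC + VC*Q = 81 + 2*8 = $97
Profit = TR - TC = 216 - 97 = $119

$119


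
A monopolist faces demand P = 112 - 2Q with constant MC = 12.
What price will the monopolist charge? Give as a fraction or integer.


MR = 112 - 4Q
Set MR = MC: 112 - 4Q = 12
Q* = 25
Substitute into demand:
P* = 112 - 2*25 = 62

62


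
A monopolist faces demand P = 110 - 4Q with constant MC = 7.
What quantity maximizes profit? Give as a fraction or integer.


TR = P*Q = (110 - 4Q)Q = 110Q - 4Q^2
MR = dTR/dQ = 110 - 8Q
Set MR = MC:
110 - 8Q = 7
103 = 8Q
Q* = 103/8 = 103/8

103/8


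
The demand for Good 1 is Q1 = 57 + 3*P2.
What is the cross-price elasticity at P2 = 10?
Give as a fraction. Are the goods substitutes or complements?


dQ1/dP2 = 3
At P2 = 10: Q1 = 57 + 3*10 = 87
Exy = (dQ1/dP2)(P2/Q1) = 3 * 10 / 87 = 10/29
Since Exy > 0, the goods are substitutes.

10/29 (substitutes)


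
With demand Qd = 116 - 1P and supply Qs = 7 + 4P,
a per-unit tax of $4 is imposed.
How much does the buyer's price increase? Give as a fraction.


With a per-unit tax, the buyer's price increase depends on relative slopes.
Supply slope: d = 4, Demand slope: b = 1
Buyer's price increase = d * tax / (b + d)
= 4 * 4 / (1 + 4)
= 16 / 5 = 16/5

16/5


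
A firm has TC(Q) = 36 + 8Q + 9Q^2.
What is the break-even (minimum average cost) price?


AC(Q) = 36/Q + 8 + 9Q
To minimize: dAC/dQ = -36/Q^2 + 9 = 0
Q^2 = 36/9 = 4
Q* = 2
Min AC = 36/2 + 8 + 9*2
Min AC = 18 + 8 + 18 = 44

44


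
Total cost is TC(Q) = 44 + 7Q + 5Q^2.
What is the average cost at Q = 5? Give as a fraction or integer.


TC(5) = 44 + 7*5 + 5*5^2
TC(5) = 44 + 35 + 125 = 204
AC = TC/Q = 204/5 = 204/5

204/5


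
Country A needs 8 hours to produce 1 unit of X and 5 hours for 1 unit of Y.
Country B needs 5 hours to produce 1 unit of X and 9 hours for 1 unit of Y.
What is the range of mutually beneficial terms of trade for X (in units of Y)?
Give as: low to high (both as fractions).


Opportunity cost of X for Country A = hours_X / hours_Y = 8/5 = 8/5 units of Y
Opportunity cost of X for Country B = hours_X / hours_Y = 5/9 = 5/9 units of Y
Terms of trade must be between the two opportunity costs.
Range: 5/9 to 8/5

5/9 to 8/5


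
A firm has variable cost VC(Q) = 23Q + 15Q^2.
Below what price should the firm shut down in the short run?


AVC(Q) = VC(Q)/Q = 23 + 15Q
AVC is increasing in Q, so minimum AVC is at Q -> 0+.
Min AVC = 23
The firm should shut down if P < 23.

23


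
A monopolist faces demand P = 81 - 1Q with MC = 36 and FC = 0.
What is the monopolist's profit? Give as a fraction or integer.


MR = MC: 81 - 2Q = 36
Q* = 45/2
P* = 81 - 1*45/2 = 117/2
Profit = (P* - MC)*Q* - FC
= (117/2 - 36)*45/2 - 0
= 45/2*45/2 - 0
= 2025/4 - 0 = 2025/4

2025/4


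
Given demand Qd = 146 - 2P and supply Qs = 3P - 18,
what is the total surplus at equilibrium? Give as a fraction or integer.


Find equilibrium: 146 - 2P = 3P - 18
146 + 18 = 5P
P* = 164/5 = 164/5
Q* = 3*164/5 - 18 = 402/5
Inverse demand: P = 73 - Q/2, so P_max = 73
Inverse supply: P = 6 + Q/3, so P_min = 6
CS = (1/2) * 402/5 * (73 - 164/5) = 40401/25
PS = (1/2) * 402/5 * (164/5 - 6) = 26934/25
TS = CS + PS = 40401/25 + 26934/25 = 13467/5

13467/5


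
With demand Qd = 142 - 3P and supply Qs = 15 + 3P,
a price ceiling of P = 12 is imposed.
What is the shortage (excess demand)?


At P = 12:
Qd = 142 - 3*12 = 106
Qs = 15 + 3*12 = 51
Shortage = Qd - Qs = 106 - 51 = 55

55


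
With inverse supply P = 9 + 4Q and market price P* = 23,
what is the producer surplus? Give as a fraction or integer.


Minimum supply price (at Q=0): P_min = 9
Quantity supplied at P* = 23:
Q* = (23 - 9)/4 = 7/2
PS = (1/2) * Q* * (P* - P_min)
PS = (1/2) * 7/2 * (23 - 9)
PS = (1/2) * 7/2 * 14 = 49/2

49/2


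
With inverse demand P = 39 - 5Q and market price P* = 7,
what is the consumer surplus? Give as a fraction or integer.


Maximum willingness to pay (at Q=0): P_max = 39
Quantity demanded at P* = 7:
Q* = (39 - 7)/5 = 32/5
CS = (1/2) * Q* * (P_max - P*)
CS = (1/2) * 32/5 * (39 - 7)
CS = (1/2) * 32/5 * 32 = 512/5

512/5


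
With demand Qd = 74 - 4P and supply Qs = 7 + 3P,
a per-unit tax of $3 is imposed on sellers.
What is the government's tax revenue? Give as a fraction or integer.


With tax on sellers, new supply: Qs' = 7 + 3(P - 3)
= 3P - 2
New equilibrium quantity:
Q_new = 214/7
Tax revenue = tax * Q_new = 3 * 214/7 = 642/7

642/7


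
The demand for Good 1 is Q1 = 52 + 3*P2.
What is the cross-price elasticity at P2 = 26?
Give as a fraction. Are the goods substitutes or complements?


dQ1/dP2 = 3
At P2 = 26: Q1 = 52 + 3*26 = 130
Exy = (dQ1/dP2)(P2/Q1) = 3 * 26 / 130 = 3/5
Since Exy > 0, the goods are substitutes.

3/5 (substitutes)


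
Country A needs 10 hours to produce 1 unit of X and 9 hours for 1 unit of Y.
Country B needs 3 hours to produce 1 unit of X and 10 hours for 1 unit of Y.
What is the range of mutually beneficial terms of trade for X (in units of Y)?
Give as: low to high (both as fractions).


Opportunity cost of X for Country A = hours_X / hours_Y = 10/9 = 10/9 units of Y
Opportunity cost of X for Country B = hours_X / hours_Y = 3/10 = 3/10 units of Y
Terms of trade must be between the two opportunity costs.
Range: 3/10 to 10/9

3/10 to 10/9


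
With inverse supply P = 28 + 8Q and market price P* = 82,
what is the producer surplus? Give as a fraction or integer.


Minimum supply price (at Q=0): P_min = 28
Quantity supplied at P* = 82:
Q* = (82 - 28)/8 = 27/4
PS = (1/2) * Q* * (P* - P_min)
PS = (1/2) * 27/4 * (82 - 28)
PS = (1/2) * 27/4 * 54 = 729/4

729/4


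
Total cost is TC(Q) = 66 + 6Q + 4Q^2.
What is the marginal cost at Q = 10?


MC = dTC/dQ = 6 + 2*4*Q
At Q = 10:
MC = 6 + 8*10
MC = 6 + 80 = 86

86


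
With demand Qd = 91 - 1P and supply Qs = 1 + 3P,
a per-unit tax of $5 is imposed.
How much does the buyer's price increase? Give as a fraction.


With a per-unit tax, the buyer's price increase depends on relative slopes.
Supply slope: d = 3, Demand slope: b = 1
Buyer's price increase = d * tax / (b + d)
= 3 * 5 / (1 + 3)
= 15 / 4 = 15/4

15/4


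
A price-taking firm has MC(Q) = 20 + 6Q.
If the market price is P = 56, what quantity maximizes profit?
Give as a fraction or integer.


In perfect competition, profit is maximized where P = MC.
56 = 20 + 6Q
36 = 6Q
Q* = 36/6 = 6

6


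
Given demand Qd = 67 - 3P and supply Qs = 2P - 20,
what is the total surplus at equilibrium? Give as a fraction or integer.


Find equilibrium: 67 - 3P = 2P - 20
67 + 20 = 5P
P* = 87/5 = 87/5
Q* = 2*87/5 - 20 = 74/5
Inverse demand: P = 67/3 - Q/3, so P_max = 67/3
Inverse supply: P = 10 + Q/2, so P_min = 10
CS = (1/2) * 74/5 * (67/3 - 87/5) = 2738/75
PS = (1/2) * 74/5 * (87/5 - 10) = 1369/25
TS = CS + PS = 2738/75 + 1369/25 = 1369/15

1369/15


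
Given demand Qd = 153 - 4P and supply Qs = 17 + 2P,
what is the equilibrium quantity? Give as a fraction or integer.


First find equilibrium price:
153 - 4P = 17 + 2P
P* = 136/6 = 68/3
Then substitute into demand:
Q* = 153 - 4 * 68/3 = 187/3

187/3
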